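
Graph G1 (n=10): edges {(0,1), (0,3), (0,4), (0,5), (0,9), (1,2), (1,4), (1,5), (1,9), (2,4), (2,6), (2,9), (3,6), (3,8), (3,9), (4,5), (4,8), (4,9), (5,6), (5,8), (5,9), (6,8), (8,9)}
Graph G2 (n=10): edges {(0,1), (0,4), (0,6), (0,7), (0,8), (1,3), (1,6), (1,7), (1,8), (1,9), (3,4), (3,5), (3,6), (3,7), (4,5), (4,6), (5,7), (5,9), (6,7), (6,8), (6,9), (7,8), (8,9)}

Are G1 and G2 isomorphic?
Yes, isomorphic

The graphs are isomorphic.
One valid mapping φ: V(G1) → V(G2): 0→0, 1→8, 2→9, 3→4, 4→1, 5→7, 6→5, 7→2, 8→3, 9→6

Verify φ preserves adjacency — for each edge of G1, its image is an edge of G2:
  (0,1) → (φ(0),φ(1)) = (0,8) ∈ E(G2) ✓
  (0,3) → (φ(0),φ(3)) = (0,4) ∈ E(G2) ✓
  (0,4) → (φ(0),φ(4)) = (0,1) ∈ E(G2) ✓
  (0,5) → (φ(0),φ(5)) = (0,7) ∈ E(G2) ✓
  (0,9) → (φ(0),φ(9)) = (0,6) ∈ E(G2) ✓
  (1,2) → (φ(1),φ(2)) = (8,9) ∈ E(G2) ✓
  (1,4) → (φ(1),φ(4)) = (1,8) ∈ E(G2) ✓
  (1,5) → (φ(1),φ(5)) = (7,8) ∈ E(G2) ✓
  (1,9) → (φ(1),φ(9)) = (6,8) ∈ E(G2) ✓
  (2,4) → (φ(2),φ(4)) = (1,9) ∈ E(G2) ✓
  (2,6) → (φ(2),φ(6)) = (5,9) ∈ E(G2) ✓
  (2,9) → (φ(2),φ(9)) = (6,9) ∈ E(G2) ✓
  (3,6) → (φ(3),φ(6)) = (4,5) ∈ E(G2) ✓
  (3,8) → (φ(3),φ(8)) = (3,4) ∈ E(G2) ✓
  (3,9) → (φ(3),φ(9)) = (4,6) ∈ E(G2) ✓
  (4,5) → (φ(4),φ(5)) = (1,7) ∈ E(G2) ✓
  (4,8) → (φ(4),φ(8)) = (1,3) ∈ E(G2) ✓
  (4,9) → (φ(4),φ(9)) = (1,6) ∈ E(G2) ✓
  (5,6) → (φ(5),φ(6)) = (5,7) ∈ E(G2) ✓
  (5,8) → (φ(5),φ(8)) = (3,7) ∈ E(G2) ✓
  (5,9) → (φ(5),φ(9)) = (6,7) ∈ E(G2) ✓
  (6,8) → (φ(6),φ(8)) = (3,5) ∈ E(G2) ✓
  (8,9) → (φ(8),φ(9)) = (3,6) ∈ E(G2) ✓
All 23 edges of G1 map to edges of G2, and |E(G1)| = |E(G2)| = 23, so φ is a bijection on edges as well as vertices. Hence G1 ≅ G2.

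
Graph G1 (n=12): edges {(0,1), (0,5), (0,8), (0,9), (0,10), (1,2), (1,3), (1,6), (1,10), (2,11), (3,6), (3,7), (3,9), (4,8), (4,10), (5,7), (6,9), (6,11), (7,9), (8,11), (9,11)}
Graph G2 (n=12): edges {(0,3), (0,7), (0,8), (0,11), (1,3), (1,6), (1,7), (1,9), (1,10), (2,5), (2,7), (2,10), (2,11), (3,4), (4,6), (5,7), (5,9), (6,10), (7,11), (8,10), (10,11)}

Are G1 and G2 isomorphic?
Yes, isomorphic

The graphs are isomorphic.
One valid mapping φ: V(G1) → V(G2): 0→1, 1→10, 2→8, 3→2, 4→4, 5→9, 6→11, 7→5, 8→3, 9→7, 10→6, 11→0

Verify φ preserves adjacency — for each edge of G1, its image is an edge of G2:
  (0,1) → (φ(0),φ(1)) = (1,10) ∈ E(G2) ✓
  (0,5) → (φ(0),φ(5)) = (1,9) ∈ E(G2) ✓
  (0,8) → (φ(0),φ(8)) = (1,3) ∈ E(G2) ✓
  (0,9) → (φ(0),φ(9)) = (1,7) ∈ E(G2) ✓
  (0,10) → (φ(0),φ(10)) = (1,6) ∈ E(G2) ✓
  (1,2) → (φ(1),φ(2)) = (8,10) ∈ E(G2) ✓
  (1,3) → (φ(1),φ(3)) = (2,10) ∈ E(G2) ✓
  (1,6) → (φ(1),φ(6)) = (10,11) ∈ E(G2) ✓
  (1,10) → (φ(1),φ(10)) = (6,10) ∈ E(G2) ✓
  (2,11) → (φ(2),φ(11)) = (0,8) ∈ E(G2) ✓
  (3,6) → (φ(3),φ(6)) = (2,11) ∈ E(G2) ✓
  (3,7) → (φ(3),φ(7)) = (2,5) ∈ E(G2) ✓
  (3,9) → (φ(3),φ(9)) = (2,7) ∈ E(G2) ✓
  (4,8) → (φ(4),φ(8)) = (3,4) ∈ E(G2) ✓
  (4,10) → (φ(4),φ(10)) = (4,6) ∈ E(G2) ✓
  (5,7) → (φ(5),φ(7)) = (5,9) ∈ E(G2) ✓
  (6,9) → (φ(6),φ(9)) = (7,11) ∈ E(G2) ✓
  (6,11) → (φ(6),φ(11)) = (0,11) ∈ E(G2) ✓
  (7,9) → (φ(7),φ(9)) = (5,7) ∈ E(G2) ✓
  (8,11) → (φ(8),φ(11)) = (0,3) ∈ E(G2) ✓
  (9,11) → (φ(9),φ(11)) = (0,7) ∈ E(G2) ✓
All 21 edges of G1 map to edges of G2, and |E(G1)| = |E(G2)| = 21, so φ is a bijection on edges as well as vertices. Hence G1 ≅ G2.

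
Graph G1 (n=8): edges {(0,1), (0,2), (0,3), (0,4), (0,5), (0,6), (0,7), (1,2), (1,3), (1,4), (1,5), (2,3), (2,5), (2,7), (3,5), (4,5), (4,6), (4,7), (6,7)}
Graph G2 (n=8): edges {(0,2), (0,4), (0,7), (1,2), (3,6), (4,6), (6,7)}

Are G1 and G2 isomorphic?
No, not isomorphic

The graphs are NOT isomorphic.

Connected components of G1: 1 component(s) with vertex sets [[0, 1, 2, 3, 4, 5, 6, 7]], sizes [8].
Connected components of G2: 2 component(s) with vertex sets [[5], [0, 1, 2, 3, 4, 6, 7]], sizes [1, 7].
The number of connected components (and the multiset of component sizes) is an isomorphism invariant — an isomorphism maps each component of G1 bijectively onto a component of G2. Since G1 has 1 component(s) and G2 has 2, they cannot be isomorphic.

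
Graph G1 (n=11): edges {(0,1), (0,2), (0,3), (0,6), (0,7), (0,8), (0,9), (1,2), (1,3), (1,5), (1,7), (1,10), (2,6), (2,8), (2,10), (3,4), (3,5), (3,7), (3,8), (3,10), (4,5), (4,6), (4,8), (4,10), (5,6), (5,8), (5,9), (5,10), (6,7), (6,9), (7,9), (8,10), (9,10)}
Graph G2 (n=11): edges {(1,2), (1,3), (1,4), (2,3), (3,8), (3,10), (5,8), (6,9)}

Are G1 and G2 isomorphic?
No, not isomorphic

The graphs are NOT isomorphic.

Connected components of G1: 1 component(s) with vertex sets [[0, 1, 2, 3, 4, 5, 6, 7, 8, 9, 10]], sizes [11].
Connected components of G2: 4 component(s) with vertex sets [[0], [7], [6, 9], [1, 2, 3, 4, 5, 8, 10]], sizes [1, 1, 2, 7].
The number of connected components (and the multiset of component sizes) is an isomorphism invariant — an isomorphism maps each component of G1 bijectively onto a component of G2. Since G1 has 1 component(s) and G2 has 4, they cannot be isomorphic.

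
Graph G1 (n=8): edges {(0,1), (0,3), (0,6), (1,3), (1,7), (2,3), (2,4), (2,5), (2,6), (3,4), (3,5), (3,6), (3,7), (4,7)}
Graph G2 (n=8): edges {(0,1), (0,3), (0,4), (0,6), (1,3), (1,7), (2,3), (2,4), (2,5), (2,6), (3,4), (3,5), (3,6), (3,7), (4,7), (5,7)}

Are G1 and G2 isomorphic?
No, not isomorphic

The graphs are NOT isomorphic.

Counting edges: G1 has 14 edge(s); G2 has 16 edge(s).
Edge count is an isomorphism invariant (a bijection on vertices induces a bijection on edges), so differing edge counts rule out isomorphism.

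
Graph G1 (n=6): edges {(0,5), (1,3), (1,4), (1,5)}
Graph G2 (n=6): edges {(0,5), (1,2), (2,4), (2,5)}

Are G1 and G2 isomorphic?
Yes, isomorphic

The graphs are isomorphic.
One valid mapping φ: V(G1) → V(G2): 0→0, 1→2, 2→3, 3→1, 4→4, 5→5

Verify φ preserves adjacency — for each edge of G1, its image is an edge of G2:
  (0,5) → (φ(0),φ(5)) = (0,5) ∈ E(G2) ✓
  (1,3) → (φ(1),φ(3)) = (1,2) ∈ E(G2) ✓
  (1,4) → (φ(1),φ(4)) = (2,4) ∈ E(G2) ✓
  (1,5) → (φ(1),φ(5)) = (2,5) ∈ E(G2) ✓
All 4 edges of G1 map to edges of G2, and |E(G1)| = |E(G2)| = 4, so φ is a bijection on edges as well as vertices. Hence G1 ≅ G2.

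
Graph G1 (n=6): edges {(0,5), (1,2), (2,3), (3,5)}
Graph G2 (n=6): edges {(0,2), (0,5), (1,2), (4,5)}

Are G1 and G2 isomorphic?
Yes, isomorphic

The graphs are isomorphic.
One valid mapping φ: V(G1) → V(G2): 0→4, 1→1, 2→2, 3→0, 4→3, 5→5

Verify φ preserves adjacency — for each edge of G1, its image is an edge of G2:
  (0,5) → (φ(0),φ(5)) = (4,5) ∈ E(G2) ✓
  (1,2) → (φ(1),φ(2)) = (1,2) ∈ E(G2) ✓
  (2,3) → (φ(2),φ(3)) = (0,2) ∈ E(G2) ✓
  (3,5) → (φ(3),φ(5)) = (0,5) ∈ E(G2) ✓
All 4 edges of G1 map to edges of G2, and |E(G1)| = |E(G2)| = 4, so φ is a bijection on edges as well as vertices. Hence G1 ≅ G2.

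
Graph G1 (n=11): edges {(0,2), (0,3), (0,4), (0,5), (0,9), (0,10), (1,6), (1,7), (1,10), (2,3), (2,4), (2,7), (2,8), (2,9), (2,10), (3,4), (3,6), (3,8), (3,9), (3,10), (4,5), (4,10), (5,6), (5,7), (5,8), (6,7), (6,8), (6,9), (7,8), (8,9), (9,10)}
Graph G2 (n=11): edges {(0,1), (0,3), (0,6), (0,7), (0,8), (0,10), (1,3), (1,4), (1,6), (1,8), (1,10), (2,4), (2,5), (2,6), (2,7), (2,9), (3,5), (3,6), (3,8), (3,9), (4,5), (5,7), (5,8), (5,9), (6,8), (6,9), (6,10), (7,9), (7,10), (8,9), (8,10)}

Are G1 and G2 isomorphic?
Yes, isomorphic

The graphs are isomorphic.
One valid mapping φ: V(G1) → V(G2): 0→0, 1→4, 2→6, 3→8, 4→10, 5→7, 6→5, 7→2, 8→9, 9→3, 10→1

Verify φ preserves adjacency — for each edge of G1, its image is an edge of G2:
  (0,2) → (φ(0),φ(2)) = (0,6) ∈ E(G2) ✓
  (0,3) → (φ(0),φ(3)) = (0,8) ∈ E(G2) ✓
  (0,4) → (φ(0),φ(4)) = (0,10) ∈ E(G2) ✓
  (0,5) → (φ(0),φ(5)) = (0,7) ∈ E(G2) ✓
  (0,9) → (φ(0),φ(9)) = (0,3) ∈ E(G2) ✓
  (0,10) → (φ(0),φ(10)) = (0,1) ∈ E(G2) ✓
  (1,6) → (φ(1),φ(6)) = (4,5) ∈ E(G2) ✓
  (1,7) → (φ(1),φ(7)) = (2,4) ∈ E(G2) ✓
  (1,10) → (φ(1),φ(10)) = (1,4) ∈ E(G2) ✓
  (2,3) → (φ(2),φ(3)) = (6,8) ∈ E(G2) ✓
  (2,4) → (φ(2),φ(4)) = (6,10) ∈ E(G2) ✓
  (2,7) → (φ(2),φ(7)) = (2,6) ∈ E(G2) ✓
  (2,8) → (φ(2),φ(8)) = (6,9) ∈ E(G2) ✓
  (2,9) → (φ(2),φ(9)) = (3,6) ∈ E(G2) ✓
  (2,10) → (φ(2),φ(10)) = (1,6) ∈ E(G2) ✓
  (3,4) → (φ(3),φ(4)) = (8,10) ∈ E(G2) ✓
  (3,6) → (φ(3),φ(6)) = (5,8) ∈ E(G2) ✓
  (3,8) → (φ(3),φ(8)) = (8,9) ∈ E(G2) ✓
  (3,9) → (φ(3),φ(9)) = (3,8) ∈ E(G2) ✓
  (3,10) → (φ(3),φ(10)) = (1,8) ∈ E(G2) ✓
  (4,5) → (φ(4),φ(5)) = (7,10) ∈ E(G2) ✓
  (4,10) → (φ(4),φ(10)) = (1,10) ∈ E(G2) ✓
  (5,6) → (φ(5),φ(6)) = (5,7) ∈ E(G2) ✓
  (5,7) → (φ(5),φ(7)) = (2,7) ∈ E(G2) ✓
  (5,8) → (φ(5),φ(8)) = (7,9) ∈ E(G2) ✓
  (6,7) → (φ(6),φ(7)) = (2,5) ∈ E(G2) ✓
  (6,8) → (φ(6),φ(8)) = (5,9) ∈ E(G2) ✓
  (6,9) → (φ(6),φ(9)) = (3,5) ∈ E(G2) ✓
  (7,8) → (φ(7),φ(8)) = (2,9) ∈ E(G2) ✓
  (8,9) → (φ(8),φ(9)) = (3,9) ∈ E(G2) ✓
  (9,10) → (φ(9),φ(10)) = (1,3) ∈ E(G2) ✓
All 31 edges of G1 map to edges of G2, and |E(G1)| = |E(G2)| = 31, so φ is a bijection on edges as well as vertices. Hence G1 ≅ G2.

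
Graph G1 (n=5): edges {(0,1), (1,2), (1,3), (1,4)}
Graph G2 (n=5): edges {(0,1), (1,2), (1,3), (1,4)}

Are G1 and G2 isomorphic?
Yes, isomorphic

The graphs are isomorphic.
One valid mapping φ: V(G1) → V(G2): 0→3, 1→1, 2→2, 3→4, 4→0

Verify φ preserves adjacency — for each edge of G1, its image is an edge of G2:
  (0,1) → (φ(0),φ(1)) = (1,3) ∈ E(G2) ✓
  (1,2) → (φ(1),φ(2)) = (1,2) ∈ E(G2) ✓
  (1,3) → (φ(1),φ(3)) = (1,4) ∈ E(G2) ✓
  (1,4) → (φ(1),φ(4)) = (0,1) ∈ E(G2) ✓
All 4 edges of G1 map to edges of G2, and |E(G1)| = |E(G2)| = 4, so φ is a bijection on edges as well as vertices. Hence G1 ≅ G2.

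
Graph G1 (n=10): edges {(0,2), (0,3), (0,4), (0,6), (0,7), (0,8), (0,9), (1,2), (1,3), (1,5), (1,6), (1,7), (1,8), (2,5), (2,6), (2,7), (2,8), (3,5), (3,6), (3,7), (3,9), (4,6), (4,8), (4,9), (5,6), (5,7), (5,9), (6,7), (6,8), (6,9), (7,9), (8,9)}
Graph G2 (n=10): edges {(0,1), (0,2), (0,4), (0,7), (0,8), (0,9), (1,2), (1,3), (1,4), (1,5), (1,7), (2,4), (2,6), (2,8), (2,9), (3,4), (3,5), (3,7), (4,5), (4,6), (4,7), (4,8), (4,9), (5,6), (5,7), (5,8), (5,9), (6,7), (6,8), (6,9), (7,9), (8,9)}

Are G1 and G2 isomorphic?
Yes, isomorphic

The graphs are isomorphic.
One valid mapping φ: V(G1) → V(G2): 0→7, 1→2, 2→0, 3→6, 4→3, 5→8, 6→4, 7→9, 8→1, 9→5

Verify φ preserves adjacency — for each edge of G1, its image is an edge of G2:
  (0,2) → (φ(0),φ(2)) = (0,7) ∈ E(G2) ✓
  (0,3) → (φ(0),φ(3)) = (6,7) ∈ E(G2) ✓
  (0,4) → (φ(0),φ(4)) = (3,7) ∈ E(G2) ✓
  (0,6) → (φ(0),φ(6)) = (4,7) ∈ E(G2) ✓
  (0,7) → (φ(0),φ(7)) = (7,9) ∈ E(G2) ✓
  (0,8) → (φ(0),φ(8)) = (1,7) ∈ E(G2) ✓
  (0,9) → (φ(0),φ(9)) = (5,7) ∈ E(G2) ✓
  (1,2) → (φ(1),φ(2)) = (0,2) ∈ E(G2) ✓
  (1,3) → (φ(1),φ(3)) = (2,6) ∈ E(G2) ✓
  (1,5) → (φ(1),φ(5)) = (2,8) ∈ E(G2) ✓
  (1,6) → (φ(1),φ(6)) = (2,4) ∈ E(G2) ✓
  (1,7) → (φ(1),φ(7)) = (2,9) ∈ E(G2) ✓
  (1,8) → (φ(1),φ(8)) = (1,2) ∈ E(G2) ✓
  (2,5) → (φ(2),φ(5)) = (0,8) ∈ E(G2) ✓
  (2,6) → (φ(2),φ(6)) = (0,4) ∈ E(G2) ✓
  (2,7) → (φ(2),φ(7)) = (0,9) ∈ E(G2) ✓
  (2,8) → (φ(2),φ(8)) = (0,1) ∈ E(G2) ✓
  (3,5) → (φ(3),φ(5)) = (6,8) ∈ E(G2) ✓
  (3,6) → (φ(3),φ(6)) = (4,6) ∈ E(G2) ✓
  (3,7) → (φ(3),φ(7)) = (6,9) ∈ E(G2) ✓
  (3,9) → (φ(3),φ(9)) = (5,6) ∈ E(G2) ✓
  (4,6) → (φ(4),φ(6)) = (3,4) ∈ E(G2) ✓
  (4,8) → (φ(4),φ(8)) = (1,3) ∈ E(G2) ✓
  (4,9) → (φ(4),φ(9)) = (3,5) ∈ E(G2) ✓
  (5,6) → (φ(5),φ(6)) = (4,8) ∈ E(G2) ✓
  (5,7) → (φ(5),φ(7)) = (8,9) ∈ E(G2) ✓
  (5,9) → (φ(5),φ(9)) = (5,8) ∈ E(G2) ✓
  (6,7) → (φ(6),φ(7)) = (4,9) ∈ E(G2) ✓
  (6,8) → (φ(6),φ(8)) = (1,4) ∈ E(G2) ✓
  (6,9) → (φ(6),φ(9)) = (4,5) ∈ E(G2) ✓
  (7,9) → (φ(7),φ(9)) = (5,9) ∈ E(G2) ✓
  (8,9) → (φ(8),φ(9)) = (1,5) ∈ E(G2) ✓
All 32 edges of G1 map to edges of G2, and |E(G1)| = |E(G2)| = 32, so φ is a bijection on edges as well as vertices. Hence G1 ≅ G2.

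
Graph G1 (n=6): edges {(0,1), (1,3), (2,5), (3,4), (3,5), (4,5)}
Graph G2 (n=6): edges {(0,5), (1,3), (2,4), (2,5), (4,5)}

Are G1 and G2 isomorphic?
No, not isomorphic

The graphs are NOT isomorphic.

Connected components of G1: 1 component(s) with vertex sets [[0, 1, 2, 3, 4, 5]], sizes [6].
Connected components of G2: 2 component(s) with vertex sets [[1, 3], [0, 2, 4, 5]], sizes [2, 4].
The number of connected components (and the multiset of component sizes) is an isomorphism invariant — an isomorphism maps each component of G1 bijectively onto a component of G2. Since G1 has 1 component(s) and G2 has 2, they cannot be isomorphic.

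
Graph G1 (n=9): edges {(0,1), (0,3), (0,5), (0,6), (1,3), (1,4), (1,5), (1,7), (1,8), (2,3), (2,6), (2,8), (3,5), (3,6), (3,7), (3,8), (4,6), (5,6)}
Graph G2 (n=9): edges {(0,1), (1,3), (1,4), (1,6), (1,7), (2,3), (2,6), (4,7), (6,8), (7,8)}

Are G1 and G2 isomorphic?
No, not isomorphic

The graphs are NOT isomorphic.

Counting triangles (3-cliques): G1 has 11, G2 has 1.
Triangle count is an isomorphism invariant, so differing triangle counts rule out isomorphism.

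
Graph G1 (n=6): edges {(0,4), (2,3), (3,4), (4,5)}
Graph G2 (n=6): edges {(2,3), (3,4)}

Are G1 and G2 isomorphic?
No, not isomorphic

The graphs are NOT isomorphic.

Counting edges: G1 has 4 edge(s); G2 has 2 edge(s).
Edge count is an isomorphism invariant (a bijection on vertices induces a bijection on edges), so differing edge counts rule out isomorphism.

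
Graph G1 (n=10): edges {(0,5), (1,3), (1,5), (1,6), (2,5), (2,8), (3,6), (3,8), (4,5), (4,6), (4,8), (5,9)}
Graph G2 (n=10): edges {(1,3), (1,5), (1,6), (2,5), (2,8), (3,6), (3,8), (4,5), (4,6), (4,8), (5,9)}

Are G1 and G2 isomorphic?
No, not isomorphic

The graphs are NOT isomorphic.

Counting edges: G1 has 12 edge(s); G2 has 11 edge(s).
Edge count is an isomorphism invariant (a bijection on vertices induces a bijection on edges), so differing edge counts rule out isomorphism.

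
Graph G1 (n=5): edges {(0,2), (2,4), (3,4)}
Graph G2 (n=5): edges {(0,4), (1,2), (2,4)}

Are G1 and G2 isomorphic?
Yes, isomorphic

The graphs are isomorphic.
One valid mapping φ: V(G1) → V(G2): 0→0, 1→3, 2→4, 3→1, 4→2

Verify φ preserves adjacency — for each edge of G1, its image is an edge of G2:
  (0,2) → (φ(0),φ(2)) = (0,4) ∈ E(G2) ✓
  (2,4) → (φ(2),φ(4)) = (2,4) ∈ E(G2) ✓
  (3,4) → (φ(3),φ(4)) = (1,2) ∈ E(G2) ✓
All 3 edges of G1 map to edges of G2, and |E(G1)| = |E(G2)| = 3, so φ is a bijection on edges as well as vertices. Hence G1 ≅ G2.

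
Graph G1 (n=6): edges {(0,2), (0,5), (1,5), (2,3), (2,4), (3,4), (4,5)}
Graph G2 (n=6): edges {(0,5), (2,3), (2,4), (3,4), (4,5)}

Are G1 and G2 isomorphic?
No, not isomorphic

The graphs are NOT isomorphic.

Counting edges: G1 has 7 edge(s); G2 has 5 edge(s).
Edge count is an isomorphism invariant (a bijection on vertices induces a bijection on edges), so differing edge counts rule out isomorphism.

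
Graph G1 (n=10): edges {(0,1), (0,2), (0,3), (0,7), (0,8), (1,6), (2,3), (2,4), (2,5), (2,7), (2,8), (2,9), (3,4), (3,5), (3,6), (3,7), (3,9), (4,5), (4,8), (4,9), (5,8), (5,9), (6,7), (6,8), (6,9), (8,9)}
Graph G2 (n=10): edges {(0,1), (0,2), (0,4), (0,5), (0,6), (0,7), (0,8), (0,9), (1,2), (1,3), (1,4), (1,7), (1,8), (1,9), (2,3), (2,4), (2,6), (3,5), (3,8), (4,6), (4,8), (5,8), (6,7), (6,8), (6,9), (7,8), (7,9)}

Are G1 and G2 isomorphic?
No, not isomorphic

The graphs are NOT isomorphic.

Degrees in G1: deg(0)=5, deg(1)=2, deg(2)=7, deg(3)=7, deg(4)=5, deg(5)=5, deg(6)=5, deg(7)=4, deg(8)=6, deg(9)=6.
Sorted degree sequence of G1: [7, 7, 6, 6, 5, 5, 5, 5, 4, 2].
Degrees in G2: deg(0)=8, deg(1)=7, deg(2)=5, deg(3)=4, deg(4)=5, deg(5)=3, deg(6)=6, deg(7)=5, deg(8)=7, deg(9)=4.
Sorted degree sequence of G2: [8, 7, 7, 6, 5, 5, 5, 4, 4, 3].
The (sorted) degree sequence is an isomorphism invariant, so since G1 and G2 have different degree sequences they cannot be isomorphic.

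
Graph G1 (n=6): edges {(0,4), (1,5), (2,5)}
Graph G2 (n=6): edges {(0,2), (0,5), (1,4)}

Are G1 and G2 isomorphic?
Yes, isomorphic

The graphs are isomorphic.
One valid mapping φ: V(G1) → V(G2): 0→4, 1→2, 2→5, 3→3, 4→1, 5→0

Verify φ preserves adjacency — for each edge of G1, its image is an edge of G2:
  (0,4) → (φ(0),φ(4)) = (1,4) ∈ E(G2) ✓
  (1,5) → (φ(1),φ(5)) = (0,2) ∈ E(G2) ✓
  (2,5) → (φ(2),φ(5)) = (0,5) ∈ E(G2) ✓
All 3 edges of G1 map to edges of G2, and |E(G1)| = |E(G2)| = 3, so φ is a bijection on edges as well as vertices. Hence G1 ≅ G2.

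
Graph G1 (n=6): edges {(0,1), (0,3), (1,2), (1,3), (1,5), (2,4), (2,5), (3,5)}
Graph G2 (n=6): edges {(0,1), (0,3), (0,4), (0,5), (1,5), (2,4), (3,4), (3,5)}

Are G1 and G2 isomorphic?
Yes, isomorphic

The graphs are isomorphic.
One valid mapping φ: V(G1) → V(G2): 0→1, 1→0, 2→4, 3→5, 4→2, 5→3

Verify φ preserves adjacency — for each edge of G1, its image is an edge of G2:
  (0,1) → (φ(0),φ(1)) = (0,1) ∈ E(G2) ✓
  (0,3) → (φ(0),φ(3)) = (1,5) ∈ E(G2) ✓
  (1,2) → (φ(1),φ(2)) = (0,4) ∈ E(G2) ✓
  (1,3) → (φ(1),φ(3)) = (0,5) ∈ E(G2) ✓
  (1,5) → (φ(1),φ(5)) = (0,3) ∈ E(G2) ✓
  (2,4) → (φ(2),φ(4)) = (2,4) ∈ E(G2) ✓
  (2,5) → (φ(2),φ(5)) = (3,4) ∈ E(G2) ✓
  (3,5) → (φ(3),φ(5)) = (3,5) ∈ E(G2) ✓
All 8 edges of G1 map to edges of G2, and |E(G1)| = |E(G2)| = 8, so φ is a bijection on edges as well as vertices. Hence G1 ≅ G2.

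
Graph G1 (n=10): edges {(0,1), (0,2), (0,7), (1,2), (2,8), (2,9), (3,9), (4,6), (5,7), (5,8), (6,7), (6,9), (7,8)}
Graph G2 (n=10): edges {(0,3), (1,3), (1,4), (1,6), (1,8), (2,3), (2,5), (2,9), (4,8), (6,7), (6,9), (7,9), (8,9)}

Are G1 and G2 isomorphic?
Yes, isomorphic

The graphs are isomorphic.
One valid mapping φ: V(G1) → V(G2): 0→6, 1→7, 2→9, 3→5, 4→0, 5→4, 6→3, 7→1, 8→8, 9→2

Verify φ preserves adjacency — for each edge of G1, its image is an edge of G2:
  (0,1) → (φ(0),φ(1)) = (6,7) ∈ E(G2) ✓
  (0,2) → (φ(0),φ(2)) = (6,9) ∈ E(G2) ✓
  (0,7) → (φ(0),φ(7)) = (1,6) ∈ E(G2) ✓
  (1,2) → (φ(1),φ(2)) = (7,9) ∈ E(G2) ✓
  (2,8) → (φ(2),φ(8)) = (8,9) ∈ E(G2) ✓
  (2,9) → (φ(2),φ(9)) = (2,9) ∈ E(G2) ✓
  (3,9) → (φ(3),φ(9)) = (2,5) ∈ E(G2) ✓
  (4,6) → (φ(4),φ(6)) = (0,3) ∈ E(G2) ✓
  (5,7) → (φ(5),φ(7)) = (1,4) ∈ E(G2) ✓
  (5,8) → (φ(5),φ(8)) = (4,8) ∈ E(G2) ✓
  (6,7) → (φ(6),φ(7)) = (1,3) ∈ E(G2) ✓
  (6,9) → (φ(6),φ(9)) = (2,3) ∈ E(G2) ✓
  (7,8) → (φ(7),φ(8)) = (1,8) ∈ E(G2) ✓
All 13 edges of G1 map to edges of G2, and |E(G1)| = |E(G2)| = 13, so φ is a bijection on edges as well as vertices. Hence G1 ≅ G2.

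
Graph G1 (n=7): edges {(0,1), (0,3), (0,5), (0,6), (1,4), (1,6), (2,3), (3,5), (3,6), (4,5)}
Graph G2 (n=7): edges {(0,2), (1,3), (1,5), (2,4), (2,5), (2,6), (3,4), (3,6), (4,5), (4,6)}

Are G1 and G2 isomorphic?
Yes, isomorphic

The graphs are isomorphic.
One valid mapping φ: V(G1) → V(G2): 0→4, 1→3, 2→0, 3→2, 4→1, 5→5, 6→6

Verify φ preserves adjacency — for each edge of G1, its image is an edge of G2:
  (0,1) → (φ(0),φ(1)) = (3,4) ∈ E(G2) ✓
  (0,3) → (φ(0),φ(3)) = (2,4) ∈ E(G2) ✓
  (0,5) → (φ(0),φ(5)) = (4,5) ∈ E(G2) ✓
  (0,6) → (φ(0),φ(6)) = (4,6) ∈ E(G2) ✓
  (1,4) → (φ(1),φ(4)) = (1,3) ∈ E(G2) ✓
  (1,6) → (φ(1),φ(6)) = (3,6) ∈ E(G2) ✓
  (2,3) → (φ(2),φ(3)) = (0,2) ∈ E(G2) ✓
  (3,5) → (φ(3),φ(5)) = (2,5) ∈ E(G2) ✓
  (3,6) → (φ(3),φ(6)) = (2,6) ∈ E(G2) ✓
  (4,5) → (φ(4),φ(5)) = (1,5) ∈ E(G2) ✓
All 10 edges of G1 map to edges of G2, and |E(G1)| = |E(G2)| = 10, so φ is a bijection on edges as well as vertices. Hence G1 ≅ G2.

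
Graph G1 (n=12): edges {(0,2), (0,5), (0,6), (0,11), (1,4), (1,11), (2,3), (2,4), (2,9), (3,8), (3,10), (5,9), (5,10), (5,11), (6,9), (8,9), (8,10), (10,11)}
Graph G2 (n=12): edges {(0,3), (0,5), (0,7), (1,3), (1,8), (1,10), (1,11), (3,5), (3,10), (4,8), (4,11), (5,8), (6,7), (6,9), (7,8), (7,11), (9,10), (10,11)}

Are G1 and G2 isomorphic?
Yes, isomorphic

The graphs are isomorphic.
One valid mapping φ: V(G1) → V(G2): 0→11, 1→9, 2→7, 3→0, 4→6, 5→1, 6→4, 7→2, 8→5, 9→8, 10→3, 11→10

Verify φ preserves adjacency — for each edge of G1, its image is an edge of G2:
  (0,2) → (φ(0),φ(2)) = (7,11) ∈ E(G2) ✓
  (0,5) → (φ(0),φ(5)) = (1,11) ∈ E(G2) ✓
  (0,6) → (φ(0),φ(6)) = (4,11) ∈ E(G2) ✓
  (0,11) → (φ(0),φ(11)) = (10,11) ∈ E(G2) ✓
  (1,4) → (φ(1),φ(4)) = (6,9) ∈ E(G2) ✓
  (1,11) → (φ(1),φ(11)) = (9,10) ∈ E(G2) ✓
  (2,3) → (φ(2),φ(3)) = (0,7) ∈ E(G2) ✓
  (2,4) → (φ(2),φ(4)) = (6,7) ∈ E(G2) ✓
  (2,9) → (φ(2),φ(9)) = (7,8) ∈ E(G2) ✓
  (3,8) → (φ(3),φ(8)) = (0,5) ∈ E(G2) ✓
  (3,10) → (φ(3),φ(10)) = (0,3) ∈ E(G2) ✓
  (5,9) → (φ(5),φ(9)) = (1,8) ∈ E(G2) ✓
  (5,10) → (φ(5),φ(10)) = (1,3) ∈ E(G2) ✓
  (5,11) → (φ(5),φ(11)) = (1,10) ∈ E(G2) ✓
  (6,9) → (φ(6),φ(9)) = (4,8) ∈ E(G2) ✓
  (8,9) → (φ(8),φ(9)) = (5,8) ∈ E(G2) ✓
  (8,10) → (φ(8),φ(10)) = (3,5) ∈ E(G2) ✓
  (10,11) → (φ(10),φ(11)) = (3,10) ∈ E(G2) ✓
All 18 edges of G1 map to edges of G2, and |E(G1)| = |E(G2)| = 18, so φ is a bijection on edges as well as vertices. Hence G1 ≅ G2.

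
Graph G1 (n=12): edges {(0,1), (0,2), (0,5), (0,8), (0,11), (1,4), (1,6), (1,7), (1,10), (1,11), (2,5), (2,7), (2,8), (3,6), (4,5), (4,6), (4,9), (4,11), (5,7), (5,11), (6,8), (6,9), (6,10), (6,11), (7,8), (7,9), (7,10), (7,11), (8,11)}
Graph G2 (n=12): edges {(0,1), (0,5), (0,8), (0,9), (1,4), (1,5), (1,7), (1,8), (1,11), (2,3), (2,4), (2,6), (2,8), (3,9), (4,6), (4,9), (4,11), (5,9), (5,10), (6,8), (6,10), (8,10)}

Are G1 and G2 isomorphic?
No, not isomorphic

The graphs are NOT isomorphic.

Counting triangles (3-cliques): G1 has 19, G2 has 7.
Triangle count is an isomorphism invariant, so differing triangle counts rule out isomorphism.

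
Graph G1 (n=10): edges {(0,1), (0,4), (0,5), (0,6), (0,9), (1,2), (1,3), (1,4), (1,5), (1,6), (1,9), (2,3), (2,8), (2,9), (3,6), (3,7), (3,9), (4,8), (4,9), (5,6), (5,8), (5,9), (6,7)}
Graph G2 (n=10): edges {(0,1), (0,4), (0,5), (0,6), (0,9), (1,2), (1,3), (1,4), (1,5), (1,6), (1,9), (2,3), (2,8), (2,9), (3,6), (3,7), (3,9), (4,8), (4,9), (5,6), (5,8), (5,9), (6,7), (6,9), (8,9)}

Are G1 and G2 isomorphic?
No, not isomorphic

The graphs are NOT isomorphic.

Counting edges: G1 has 23 edge(s); G2 has 25 edge(s).
Edge count is an isomorphism invariant (a bijection on vertices induces a bijection on edges), so differing edge counts rule out isomorphism.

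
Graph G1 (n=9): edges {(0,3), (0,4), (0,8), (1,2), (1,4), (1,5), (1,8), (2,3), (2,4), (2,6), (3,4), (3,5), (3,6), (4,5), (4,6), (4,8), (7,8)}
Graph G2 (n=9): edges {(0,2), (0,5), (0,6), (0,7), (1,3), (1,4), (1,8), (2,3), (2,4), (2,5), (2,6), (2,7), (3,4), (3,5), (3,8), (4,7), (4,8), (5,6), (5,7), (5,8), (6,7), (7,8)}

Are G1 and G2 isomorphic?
No, not isomorphic

The graphs are NOT isomorphic.

Degrees in G1: deg(0)=3, deg(1)=4, deg(2)=4, deg(3)=5, deg(4)=7, deg(5)=3, deg(6)=3, deg(7)=1, deg(8)=4.
Sorted degree sequence of G1: [7, 5, 4, 4, 4, 3, 3, 3, 1].
Degrees in G2: deg(0)=4, deg(1)=3, deg(2)=6, deg(3)=5, deg(4)=5, deg(5)=6, deg(6)=4, deg(7)=6, deg(8)=5.
Sorted degree sequence of G2: [6, 6, 6, 5, 5, 5, 4, 4, 3].
The (sorted) degree sequence is an isomorphism invariant, so since G1 and G2 have different degree sequences they cannot be isomorphic.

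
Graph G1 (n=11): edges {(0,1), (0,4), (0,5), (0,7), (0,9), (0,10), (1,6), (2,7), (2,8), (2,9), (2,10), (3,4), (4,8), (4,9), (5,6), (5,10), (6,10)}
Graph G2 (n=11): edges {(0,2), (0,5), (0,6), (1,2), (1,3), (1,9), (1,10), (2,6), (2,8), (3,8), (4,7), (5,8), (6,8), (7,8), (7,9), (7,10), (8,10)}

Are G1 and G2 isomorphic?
Yes, isomorphic

The graphs are isomorphic.
One valid mapping φ: V(G1) → V(G2): 0→8, 1→5, 2→1, 3→4, 4→7, 5→6, 6→0, 7→3, 8→9, 9→10, 10→2

Verify φ preserves adjacency — for each edge of G1, its image is an edge of G2:
  (0,1) → (φ(0),φ(1)) = (5,8) ∈ E(G2) ✓
  (0,4) → (φ(0),φ(4)) = (7,8) ∈ E(G2) ✓
  (0,5) → (φ(0),φ(5)) = (6,8) ∈ E(G2) ✓
  (0,7) → (φ(0),φ(7)) = (3,8) ∈ E(G2) ✓
  (0,9) → (φ(0),φ(9)) = (8,10) ∈ E(G2) ✓
  (0,10) → (φ(0),φ(10)) = (2,8) ∈ E(G2) ✓
  (1,6) → (φ(1),φ(6)) = (0,5) ∈ E(G2) ✓
  (2,7) → (φ(2),φ(7)) = (1,3) ∈ E(G2) ✓
  (2,8) → (φ(2),φ(8)) = (1,9) ∈ E(G2) ✓
  (2,9) → (φ(2),φ(9)) = (1,10) ∈ E(G2) ✓
  (2,10) → (φ(2),φ(10)) = (1,2) ∈ E(G2) ✓
  (3,4) → (φ(3),φ(4)) = (4,7) ∈ E(G2) ✓
  (4,8) → (φ(4),φ(8)) = (7,9) ∈ E(G2) ✓
  (4,9) → (φ(4),φ(9)) = (7,10) ∈ E(G2) ✓
  (5,6) → (φ(5),φ(6)) = (0,6) ∈ E(G2) ✓
  (5,10) → (φ(5),φ(10)) = (2,6) ∈ E(G2) ✓
  (6,10) → (φ(6),φ(10)) = (0,2) ∈ E(G2) ✓
All 17 edges of G1 map to edges of G2, and |E(G1)| = |E(G2)| = 17, so φ is a bijection on edges as well as vertices. Hence G1 ≅ G2.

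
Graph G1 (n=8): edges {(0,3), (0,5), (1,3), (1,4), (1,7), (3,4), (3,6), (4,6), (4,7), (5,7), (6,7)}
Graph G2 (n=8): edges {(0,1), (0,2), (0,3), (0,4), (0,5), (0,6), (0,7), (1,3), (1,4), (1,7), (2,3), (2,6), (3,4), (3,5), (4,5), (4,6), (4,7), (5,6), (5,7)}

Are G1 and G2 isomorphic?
No, not isomorphic

The graphs are NOT isomorphic.

Counting triangles (3-cliques): G1 has 4, G2 has 17.
Triangle count is an isomorphism invariant, so differing triangle counts rule out isomorphism.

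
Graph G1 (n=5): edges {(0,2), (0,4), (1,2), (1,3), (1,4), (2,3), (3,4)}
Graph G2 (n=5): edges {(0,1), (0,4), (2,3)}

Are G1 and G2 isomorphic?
No, not isomorphic

The graphs are NOT isomorphic.

Connected components of G1: 1 component(s) with vertex sets [[0, 1, 2, 3, 4]], sizes [5].
Connected components of G2: 2 component(s) with vertex sets [[2, 3], [0, 1, 4]], sizes [2, 3].
The number of connected components (and the multiset of component sizes) is an isomorphism invariant — an isomorphism maps each component of G1 bijectively onto a component of G2. Since G1 has 1 component(s) and G2 has 2, they cannot be isomorphic.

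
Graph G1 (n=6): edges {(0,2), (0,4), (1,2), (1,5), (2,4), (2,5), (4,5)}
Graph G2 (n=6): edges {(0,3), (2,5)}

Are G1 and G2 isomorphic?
No, not isomorphic

The graphs are NOT isomorphic.

Connected components of G1: 2 component(s) with vertex sets [[3], [0, 1, 2, 4, 5]], sizes [1, 5].
Connected components of G2: 4 component(s) with vertex sets [[1], [4], [0, 3], [2, 5]], sizes [1, 1, 2, 2].
The number of connected components (and the multiset of component sizes) is an isomorphism invariant — an isomorphism maps each component of G1 bijectively onto a component of G2. Since G1 has 2 component(s) and G2 has 4, they cannot be isomorphic.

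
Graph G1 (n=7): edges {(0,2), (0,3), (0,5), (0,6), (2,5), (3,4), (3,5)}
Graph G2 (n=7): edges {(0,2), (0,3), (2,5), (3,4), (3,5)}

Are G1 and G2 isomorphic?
No, not isomorphic

The graphs are NOT isomorphic.

Counting edges: G1 has 7 edge(s); G2 has 5 edge(s).
Edge count is an isomorphism invariant (a bijection on vertices induces a bijection on edges), so differing edge counts rule out isomorphism.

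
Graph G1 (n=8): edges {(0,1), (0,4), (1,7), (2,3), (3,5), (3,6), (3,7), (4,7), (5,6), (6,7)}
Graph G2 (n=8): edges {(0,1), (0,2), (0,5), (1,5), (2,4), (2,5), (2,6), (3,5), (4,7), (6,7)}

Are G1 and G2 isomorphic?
Yes, isomorphic

The graphs are isomorphic.
One valid mapping φ: V(G1) → V(G2): 0→7, 1→4, 2→3, 3→5, 4→6, 5→1, 6→0, 7→2

Verify φ preserves adjacency — for each edge of G1, its image is an edge of G2:
  (0,1) → (φ(0),φ(1)) = (4,7) ∈ E(G2) ✓
  (0,4) → (φ(0),φ(4)) = (6,7) ∈ E(G2) ✓
  (1,7) → (φ(1),φ(7)) = (2,4) ∈ E(G2) ✓
  (2,3) → (φ(2),φ(3)) = (3,5) ∈ E(G2) ✓
  (3,5) → (φ(3),φ(5)) = (1,5) ∈ E(G2) ✓
  (3,6) → (φ(3),φ(6)) = (0,5) ∈ E(G2) ✓
  (3,7) → (φ(3),φ(7)) = (2,5) ∈ E(G2) ✓
  (4,7) → (φ(4),φ(7)) = (2,6) ∈ E(G2) ✓
  (5,6) → (φ(5),φ(6)) = (0,1) ∈ E(G2) ✓
  (6,7) → (φ(6),φ(7)) = (0,2) ∈ E(G2) ✓
All 10 edges of G1 map to edges of G2, and |E(G1)| = |E(G2)| = 10, so φ is a bijection on edges as well as vertices. Hence G1 ≅ G2.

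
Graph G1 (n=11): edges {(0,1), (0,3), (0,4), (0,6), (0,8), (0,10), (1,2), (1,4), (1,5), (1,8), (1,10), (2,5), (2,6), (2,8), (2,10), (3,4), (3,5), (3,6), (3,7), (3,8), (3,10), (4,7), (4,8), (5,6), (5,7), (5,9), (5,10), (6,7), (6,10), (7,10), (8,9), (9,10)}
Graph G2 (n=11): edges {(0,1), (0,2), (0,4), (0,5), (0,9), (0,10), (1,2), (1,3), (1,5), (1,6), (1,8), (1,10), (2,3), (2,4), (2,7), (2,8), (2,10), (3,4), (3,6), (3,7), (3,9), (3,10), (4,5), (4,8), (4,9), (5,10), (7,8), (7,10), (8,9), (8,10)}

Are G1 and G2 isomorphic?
No, not isomorphic

The graphs are NOT isomorphic.

Counting triangles (3-cliques): G1 has 30, G2 has 26.
Triangle count is an isomorphism invariant, so differing triangle counts rule out isomorphism.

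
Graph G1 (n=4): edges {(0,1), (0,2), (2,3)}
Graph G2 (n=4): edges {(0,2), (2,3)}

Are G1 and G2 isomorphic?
No, not isomorphic

The graphs are NOT isomorphic.

Counting edges: G1 has 3 edge(s); G2 has 2 edge(s).
Edge count is an isomorphism invariant (a bijection on vertices induces a bijection on edges), so differing edge counts rule out isomorphism.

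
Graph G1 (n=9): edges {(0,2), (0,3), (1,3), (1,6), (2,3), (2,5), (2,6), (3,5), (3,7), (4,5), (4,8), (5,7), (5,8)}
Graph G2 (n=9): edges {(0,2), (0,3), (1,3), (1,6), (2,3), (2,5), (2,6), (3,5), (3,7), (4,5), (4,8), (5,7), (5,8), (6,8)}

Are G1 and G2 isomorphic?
No, not isomorphic

The graphs are NOT isomorphic.

Counting edges: G1 has 13 edge(s); G2 has 14 edge(s).
Edge count is an isomorphism invariant (a bijection on vertices induces a bijection on edges), so differing edge counts rule out isomorphism.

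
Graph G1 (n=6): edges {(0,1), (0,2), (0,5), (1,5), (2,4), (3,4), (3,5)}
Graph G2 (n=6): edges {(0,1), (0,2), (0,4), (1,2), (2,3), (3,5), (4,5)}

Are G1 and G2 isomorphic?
Yes, isomorphic

The graphs are isomorphic.
One valid mapping φ: V(G1) → V(G2): 0→0, 1→1, 2→4, 3→3, 4→5, 5→2

Verify φ preserves adjacency — for each edge of G1, its image is an edge of G2:
  (0,1) → (φ(0),φ(1)) = (0,1) ∈ E(G2) ✓
  (0,2) → (φ(0),φ(2)) = (0,4) ∈ E(G2) ✓
  (0,5) → (φ(0),φ(5)) = (0,2) ∈ E(G2) ✓
  (1,5) → (φ(1),φ(5)) = (1,2) ∈ E(G2) ✓
  (2,4) → (φ(2),φ(4)) = (4,5) ∈ E(G2) ✓
  (3,4) → (φ(3),φ(4)) = (3,5) ∈ E(G2) ✓
  (3,5) → (φ(3),φ(5)) = (2,3) ∈ E(G2) ✓
All 7 edges of G1 map to edges of G2, and |E(G1)| = |E(G2)| = 7, so φ is a bijection on edges as well as vertices. Hence G1 ≅ G2.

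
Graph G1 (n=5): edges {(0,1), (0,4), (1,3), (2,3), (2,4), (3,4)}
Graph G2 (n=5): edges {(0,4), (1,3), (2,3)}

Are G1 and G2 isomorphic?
No, not isomorphic

The graphs are NOT isomorphic.

Counting triangles (3-cliques): G1 has 1, G2 has 0.
Triangle count is an isomorphism invariant, so differing triangle counts rule out isomorphism.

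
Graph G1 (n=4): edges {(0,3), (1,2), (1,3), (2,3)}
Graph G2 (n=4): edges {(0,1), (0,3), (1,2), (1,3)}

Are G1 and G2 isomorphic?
Yes, isomorphic

The graphs are isomorphic.
One valid mapping φ: V(G1) → V(G2): 0→2, 1→0, 2→3, 3→1

Verify φ preserves adjacency — for each edge of G1, its image is an edge of G2:
  (0,3) → (φ(0),φ(3)) = (1,2) ∈ E(G2) ✓
  (1,2) → (φ(1),φ(2)) = (0,3) ∈ E(G2) ✓
  (1,3) → (φ(1),φ(3)) = (0,1) ∈ E(G2) ✓
  (2,3) → (φ(2),φ(3)) = (1,3) ∈ E(G2) ✓
All 4 edges of G1 map to edges of G2, and |E(G1)| = |E(G2)| = 4, so φ is a bijection on edges as well as vertices. Hence G1 ≅ G2.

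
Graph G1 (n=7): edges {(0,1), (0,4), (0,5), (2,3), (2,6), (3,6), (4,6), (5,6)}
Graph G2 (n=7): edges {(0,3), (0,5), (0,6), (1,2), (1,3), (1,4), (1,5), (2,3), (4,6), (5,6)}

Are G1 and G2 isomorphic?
No, not isomorphic

The graphs are NOT isomorphic.

Counting triangles (3-cliques): G1 has 1, G2 has 2.
Triangle count is an isomorphism invariant, so differing triangle counts rule out isomorphism.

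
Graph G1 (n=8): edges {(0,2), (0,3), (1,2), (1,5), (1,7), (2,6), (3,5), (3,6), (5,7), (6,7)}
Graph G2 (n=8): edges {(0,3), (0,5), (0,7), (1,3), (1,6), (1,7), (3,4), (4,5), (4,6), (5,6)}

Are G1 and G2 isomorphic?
Yes, isomorphic

The graphs are isomorphic.
One valid mapping φ: V(G1) → V(G2): 0→7, 1→5, 2→0, 3→1, 4→2, 5→6, 6→3, 7→4

Verify φ preserves adjacency — for each edge of G1, its image is an edge of G2:
  (0,2) → (φ(0),φ(2)) = (0,7) ∈ E(G2) ✓
  (0,3) → (φ(0),φ(3)) = (1,7) ∈ E(G2) ✓
  (1,2) → (φ(1),φ(2)) = (0,5) ∈ E(G2) ✓
  (1,5) → (φ(1),φ(5)) = (5,6) ∈ E(G2) ✓
  (1,7) → (φ(1),φ(7)) = (4,5) ∈ E(G2) ✓
  (2,6) → (φ(2),φ(6)) = (0,3) ∈ E(G2) ✓
  (3,5) → (φ(3),φ(5)) = (1,6) ∈ E(G2) ✓
  (3,6) → (φ(3),φ(6)) = (1,3) ∈ E(G2) ✓
  (5,7) → (φ(5),φ(7)) = (4,6) ∈ E(G2) ✓
  (6,7) → (φ(6),φ(7)) = (3,4) ∈ E(G2) ✓
All 10 edges of G1 map to edges of G2, and |E(G1)| = |E(G2)| = 10, so φ is a bijection on edges as well as vertices. Hence G1 ≅ G2.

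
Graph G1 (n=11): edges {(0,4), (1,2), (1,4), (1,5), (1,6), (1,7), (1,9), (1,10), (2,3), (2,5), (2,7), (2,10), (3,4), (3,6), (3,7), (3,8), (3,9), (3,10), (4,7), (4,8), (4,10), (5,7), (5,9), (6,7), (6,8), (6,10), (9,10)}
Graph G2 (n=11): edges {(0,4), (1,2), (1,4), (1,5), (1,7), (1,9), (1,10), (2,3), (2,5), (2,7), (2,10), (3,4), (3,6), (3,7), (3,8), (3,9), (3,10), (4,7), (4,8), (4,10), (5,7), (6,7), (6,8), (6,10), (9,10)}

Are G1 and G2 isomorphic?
No, not isomorphic

The graphs are NOT isomorphic.

Counting edges: G1 has 27 edge(s); G2 has 25 edge(s).
Edge count is an isomorphism invariant (a bijection on vertices induces a bijection on edges), so differing edge counts rule out isomorphism.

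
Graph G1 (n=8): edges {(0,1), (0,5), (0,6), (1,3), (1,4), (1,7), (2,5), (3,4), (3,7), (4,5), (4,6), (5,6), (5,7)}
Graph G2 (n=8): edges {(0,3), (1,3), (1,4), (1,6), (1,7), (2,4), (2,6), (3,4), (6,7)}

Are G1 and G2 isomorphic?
No, not isomorphic

The graphs are NOT isomorphic.

Connected components of G1: 1 component(s) with vertex sets [[0, 1, 2, 3, 4, 5, 6, 7]], sizes [8].
Connected components of G2: 2 component(s) with vertex sets [[5], [0, 1, 2, 3, 4, 6, 7]], sizes [1, 7].
The number of connected components (and the multiset of component sizes) is an isomorphism invariant — an isomorphism maps each component of G1 bijectively onto a component of G2. Since G1 has 1 component(s) and G2 has 2, they cannot be isomorphic.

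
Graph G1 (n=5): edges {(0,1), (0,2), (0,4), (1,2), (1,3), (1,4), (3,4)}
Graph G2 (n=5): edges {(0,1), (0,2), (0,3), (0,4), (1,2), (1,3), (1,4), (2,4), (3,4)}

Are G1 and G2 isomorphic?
No, not isomorphic

The graphs are NOT isomorphic.

Counting edges: G1 has 7 edge(s); G2 has 9 edge(s).
Edge count is an isomorphism invariant (a bijection on vertices induces a bijection on edges), so differing edge counts rule out isomorphism.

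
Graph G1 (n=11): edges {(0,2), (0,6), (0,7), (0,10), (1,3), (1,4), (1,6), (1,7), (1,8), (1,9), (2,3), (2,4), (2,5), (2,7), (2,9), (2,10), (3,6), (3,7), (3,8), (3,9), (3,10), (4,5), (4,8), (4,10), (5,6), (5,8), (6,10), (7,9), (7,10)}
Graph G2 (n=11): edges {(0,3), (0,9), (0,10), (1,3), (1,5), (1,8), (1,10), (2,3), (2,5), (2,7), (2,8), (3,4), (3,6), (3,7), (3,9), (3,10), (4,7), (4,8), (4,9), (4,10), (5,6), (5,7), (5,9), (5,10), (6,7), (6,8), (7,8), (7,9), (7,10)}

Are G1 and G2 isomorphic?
No, not isomorphic

The graphs are NOT isomorphic.

Counting triangles (3-cliques): G1 has 21, G2 has 20.
Triangle count is an isomorphism invariant, so differing triangle counts rule out isomorphism.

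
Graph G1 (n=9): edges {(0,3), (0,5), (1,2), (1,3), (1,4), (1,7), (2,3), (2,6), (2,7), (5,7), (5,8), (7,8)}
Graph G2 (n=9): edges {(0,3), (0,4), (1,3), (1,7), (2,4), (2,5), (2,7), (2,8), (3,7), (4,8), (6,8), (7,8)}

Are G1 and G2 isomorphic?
Yes, isomorphic

The graphs are isomorphic.
One valid mapping φ: V(G1) → V(G2): 0→0, 1→2, 2→8, 3→4, 4→5, 5→3, 6→6, 7→7, 8→1

Verify φ preserves adjacency — for each edge of G1, its image is an edge of G2:
  (0,3) → (φ(0),φ(3)) = (0,4) ∈ E(G2) ✓
  (0,5) → (φ(0),φ(5)) = (0,3) ∈ E(G2) ✓
  (1,2) → (φ(1),φ(2)) = (2,8) ∈ E(G2) ✓
  (1,3) → (φ(1),φ(3)) = (2,4) ∈ E(G2) ✓
  (1,4) → (φ(1),φ(4)) = (2,5) ∈ E(G2) ✓
  (1,7) → (φ(1),φ(7)) = (2,7) ∈ E(G2) ✓
  (2,3) → (φ(2),φ(3)) = (4,8) ∈ E(G2) ✓
  (2,6) → (φ(2),φ(6)) = (6,8) ∈ E(G2) ✓
  (2,7) → (φ(2),φ(7)) = (7,8) ∈ E(G2) ✓
  (5,7) → (φ(5),φ(7)) = (3,7) ∈ E(G2) ✓
  (5,8) → (φ(5),φ(8)) = (1,3) ∈ E(G2) ✓
  (7,8) → (φ(7),φ(8)) = (1,7) ∈ E(G2) ✓
All 12 edges of G1 map to edges of G2, and |E(G1)| = |E(G2)| = 12, so φ is a bijection on edges as well as vertices. Hence G1 ≅ G2.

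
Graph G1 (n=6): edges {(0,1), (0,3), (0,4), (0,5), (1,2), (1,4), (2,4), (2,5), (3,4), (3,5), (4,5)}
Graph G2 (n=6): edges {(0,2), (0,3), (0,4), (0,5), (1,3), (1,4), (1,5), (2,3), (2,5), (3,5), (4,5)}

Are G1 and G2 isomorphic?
Yes, isomorphic

The graphs are isomorphic.
One valid mapping φ: V(G1) → V(G2): 0→3, 1→1, 2→4, 3→2, 4→5, 5→0

Verify φ preserves adjacency — for each edge of G1, its image is an edge of G2:
  (0,1) → (φ(0),φ(1)) = (1,3) ∈ E(G2) ✓
  (0,3) → (φ(0),φ(3)) = (2,3) ∈ E(G2) ✓
  (0,4) → (φ(0),φ(4)) = (3,5) ∈ E(G2) ✓
  (0,5) → (φ(0),φ(5)) = (0,3) ∈ E(G2) ✓
  (1,2) → (φ(1),φ(2)) = (1,4) ∈ E(G2) ✓
  (1,4) → (φ(1),φ(4)) = (1,5) ∈ E(G2) ✓
  (2,4) → (φ(2),φ(4)) = (4,5) ∈ E(G2) ✓
  (2,5) → (φ(2),φ(5)) = (0,4) ∈ E(G2) ✓
  (3,4) → (φ(3),φ(4)) = (2,5) ∈ E(G2) ✓
  (3,5) → (φ(3),φ(5)) = (0,2) ∈ E(G2) ✓
  (4,5) → (φ(4),φ(5)) = (0,5) ∈ E(G2) ✓
All 11 edges of G1 map to edges of G2, and |E(G1)| = |E(G2)| = 11, so φ is a bijection on edges as well as vertices. Hence G1 ≅ G2.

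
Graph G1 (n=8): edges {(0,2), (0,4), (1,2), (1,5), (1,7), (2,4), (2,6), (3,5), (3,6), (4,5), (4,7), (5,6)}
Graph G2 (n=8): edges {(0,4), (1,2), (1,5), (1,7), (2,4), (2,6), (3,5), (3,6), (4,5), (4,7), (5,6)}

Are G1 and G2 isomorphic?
No, not isomorphic

The graphs are NOT isomorphic.

Counting edges: G1 has 12 edge(s); G2 has 11 edge(s).
Edge count is an isomorphism invariant (a bijection on vertices induces a bijection on edges), so differing edge counts rule out isomorphism.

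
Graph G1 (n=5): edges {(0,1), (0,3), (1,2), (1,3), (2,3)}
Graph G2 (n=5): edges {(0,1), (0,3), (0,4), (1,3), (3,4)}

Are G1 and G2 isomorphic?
Yes, isomorphic

The graphs are isomorphic.
One valid mapping φ: V(G1) → V(G2): 0→4, 1→0, 2→1, 3→3, 4→2

Verify φ preserves adjacency — for each edge of G1, its image is an edge of G2:
  (0,1) → (φ(0),φ(1)) = (0,4) ∈ E(G2) ✓
  (0,3) → (φ(0),φ(3)) = (3,4) ∈ E(G2) ✓
  (1,2) → (φ(1),φ(2)) = (0,1) ∈ E(G2) ✓
  (1,3) → (φ(1),φ(3)) = (0,3) ∈ E(G2) ✓
  (2,3) → (φ(2),φ(3)) = (1,3) ∈ E(G2) ✓
All 5 edges of G1 map to edges of G2, and |E(G1)| = |E(G2)| = 5, so φ is a bijection on edges as well as vertices. Hence G1 ≅ G2.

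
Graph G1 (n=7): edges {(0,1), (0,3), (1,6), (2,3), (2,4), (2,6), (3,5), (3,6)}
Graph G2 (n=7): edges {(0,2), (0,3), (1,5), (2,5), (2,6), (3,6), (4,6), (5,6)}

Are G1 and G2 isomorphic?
Yes, isomorphic

The graphs are isomorphic.
One valid mapping φ: V(G1) → V(G2): 0→3, 1→0, 2→5, 3→6, 4→1, 5→4, 6→2

Verify φ preserves adjacency — for each edge of G1, its image is an edge of G2:
  (0,1) → (φ(0),φ(1)) = (0,3) ∈ E(G2) ✓
  (0,3) → (φ(0),φ(3)) = (3,6) ∈ E(G2) ✓
  (1,6) → (φ(1),φ(6)) = (0,2) ∈ E(G2) ✓
  (2,3) → (φ(2),φ(3)) = (5,6) ∈ E(G2) ✓
  (2,4) → (φ(2),φ(4)) = (1,5) ∈ E(G2) ✓
  (2,6) → (φ(2),φ(6)) = (2,5) ∈ E(G2) ✓
  (3,5) → (φ(3),φ(5)) = (4,6) ∈ E(G2) ✓
  (3,6) → (φ(3),φ(6)) = (2,6) ∈ E(G2) ✓
All 8 edges of G1 map to edges of G2, and |E(G1)| = |E(G2)| = 8, so φ is a bijection on edges as well as vertices. Hence G1 ≅ G2.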